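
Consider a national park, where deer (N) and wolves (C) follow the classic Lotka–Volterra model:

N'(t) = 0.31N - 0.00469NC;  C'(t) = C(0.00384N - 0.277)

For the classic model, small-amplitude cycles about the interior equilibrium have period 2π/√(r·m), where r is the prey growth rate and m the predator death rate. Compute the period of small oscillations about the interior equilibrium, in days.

T ≈ 21.4 days

Here r = 0.31 and m = 0.277, so r·m = 0.0859.
ω = √0.0859 = 0.293 per day, hence T = 2π/ω ≈ 21.4 days.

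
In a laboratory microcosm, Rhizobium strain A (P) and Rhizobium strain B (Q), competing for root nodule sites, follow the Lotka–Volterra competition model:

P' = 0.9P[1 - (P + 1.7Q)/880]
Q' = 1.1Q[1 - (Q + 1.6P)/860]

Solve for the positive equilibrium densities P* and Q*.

P* ≈ 338, Q* ≈ 319

Setting both brackets to zero gives the nullclines P + 1.7Q = 880 and 1.6P + Q = 860.
Substituting Q = 860 - 1.6P into the first: P(1 - 1.7·1.6) = 880 - 1.7·860.
So P* = -582/-1.72 = 338, and then Q* = 860 - 1.6·338 = 319.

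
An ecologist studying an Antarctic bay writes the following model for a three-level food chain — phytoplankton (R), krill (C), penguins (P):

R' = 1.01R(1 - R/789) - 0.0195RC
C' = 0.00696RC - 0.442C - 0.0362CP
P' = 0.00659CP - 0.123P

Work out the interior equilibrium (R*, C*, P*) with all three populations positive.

R* ≈ 505, C* ≈ 18.7, P* ≈ 84.8

From dP/dt = 0: 0.00659C* = 0.123, so C* = 18.7.
From dR/dt = 0: 1.01(1 - R*/789) = 0.0195·18.7, giving R* = 789·(1 - 0.36) = 505.
From dC/dt = 0: 0.00696·505 - 0.442 = 0.0362P*, so P* = 3.07/0.0362 = 84.8.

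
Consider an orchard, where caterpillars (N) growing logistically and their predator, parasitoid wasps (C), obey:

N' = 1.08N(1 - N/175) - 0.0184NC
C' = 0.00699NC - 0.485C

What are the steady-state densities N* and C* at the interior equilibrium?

From dC/dt = 0 with C > 0: 0.00699N* = 0.485, so N* = 69.4.
Substitute into dN/dt = 0: 1.08(1 - 69.4/175) = 0.0184C*.
The bracket is 0.604, giving C* = 0.652/0.0184 = 35.4.

N* ≈ 69.4, C* ≈ 35.4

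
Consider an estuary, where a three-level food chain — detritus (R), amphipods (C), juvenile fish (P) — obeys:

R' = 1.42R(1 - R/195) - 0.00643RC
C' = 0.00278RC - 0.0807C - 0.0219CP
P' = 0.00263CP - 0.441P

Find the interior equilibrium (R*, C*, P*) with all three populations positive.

R* ≈ 46.9, C* ≈ 168, P* ≈ 2.27

From dP/dt = 0: 0.00263C* = 0.441, so C* = 168.
From dR/dt = 0: 1.42(1 - R*/195) = 0.00643·168, giving R* = 195·(1 - 0.759) = 46.9.
From dC/dt = 0: 0.00278·46.9 - 0.0807 = 0.0219P*, so P* = 0.0498/0.0219 = 2.27.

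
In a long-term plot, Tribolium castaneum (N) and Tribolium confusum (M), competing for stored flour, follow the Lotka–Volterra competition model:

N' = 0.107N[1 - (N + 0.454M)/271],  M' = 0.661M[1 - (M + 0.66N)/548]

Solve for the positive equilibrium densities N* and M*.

N* ≈ 31.7, M* ≈ 527

Setting both brackets to zero gives the nullclines N + 0.454M = 271 and 0.66N + M = 548.
Substituting M = 548 - 0.66N into the first: N(1 - 0.454·0.66) = 271 - 0.454·548.
So N* = 22.2/0.7 = 31.7, and then M* = 548 - 0.66·31.7 = 527.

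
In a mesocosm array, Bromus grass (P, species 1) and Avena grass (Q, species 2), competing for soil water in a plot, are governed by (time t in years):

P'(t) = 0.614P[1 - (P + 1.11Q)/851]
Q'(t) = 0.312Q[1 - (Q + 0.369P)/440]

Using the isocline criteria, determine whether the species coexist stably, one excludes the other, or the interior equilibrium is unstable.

Compare the nullcline intercepts: K1/α12 = 851/1.11 = 767 > K2 = 440; K2/α21 = 440/0.369 = 1190 > K1 = 851.
Since both inequalities hold, each species can invade when rare, so the interior equilibrium is stable.

stable coexistence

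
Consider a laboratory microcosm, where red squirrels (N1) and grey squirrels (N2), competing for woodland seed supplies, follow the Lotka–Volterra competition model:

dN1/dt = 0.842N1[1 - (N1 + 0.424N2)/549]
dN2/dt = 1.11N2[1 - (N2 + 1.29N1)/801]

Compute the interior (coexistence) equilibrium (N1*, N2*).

N1* ≈ 462, N2* ≈ 205

Setting both brackets to zero gives the nullclines N1 + 0.424N2 = 549 and 1.29N1 + N2 = 801.
Substituting N2 = 801 - 1.29N1 into the first: N1(1 - 0.424·1.29) = 549 - 0.424·801.
So N1* = 209/0.453 = 462, and then N2* = 801 - 1.29·462 = 205.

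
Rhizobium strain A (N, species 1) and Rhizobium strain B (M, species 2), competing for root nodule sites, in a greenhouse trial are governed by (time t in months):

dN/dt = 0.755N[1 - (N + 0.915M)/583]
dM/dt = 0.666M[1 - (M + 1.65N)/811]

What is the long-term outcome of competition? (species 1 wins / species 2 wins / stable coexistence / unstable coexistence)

unstable coexistence (outcome depends on initial conditions)

Compare the nullcline intercepts: K1/α12 = 583/0.915 = 637 < K2 = 811; K2/α21 = 811/1.65 = 492 < K1 = 583.
Since both are reversed, neither can invade when rare; the interior point is a saddle.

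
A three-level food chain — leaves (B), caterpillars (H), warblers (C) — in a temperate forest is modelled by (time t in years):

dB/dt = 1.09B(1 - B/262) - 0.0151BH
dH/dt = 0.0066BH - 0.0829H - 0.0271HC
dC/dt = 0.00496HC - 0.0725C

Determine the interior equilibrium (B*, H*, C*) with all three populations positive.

B* ≈ 209, H* ≈ 14.6, C* ≈ 47.8

From dC/dt = 0: 0.00496H* = 0.0725, so H* = 14.6.
From dB/dt = 0: 1.09(1 - B*/262) = 0.0151·14.6, giving B* = 262·(1 - 0.202) = 209.
From dH/dt = 0: 0.0066·209 - 0.0829 = 0.0271C*, so C* = 1.3/0.0271 = 47.8.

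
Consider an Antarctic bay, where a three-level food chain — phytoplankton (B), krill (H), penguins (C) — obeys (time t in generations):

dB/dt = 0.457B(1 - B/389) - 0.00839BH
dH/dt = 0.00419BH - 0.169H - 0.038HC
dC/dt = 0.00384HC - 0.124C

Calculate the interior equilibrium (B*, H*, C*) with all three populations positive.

B* ≈ 158, H* ≈ 32.3, C* ≈ 13

From dC/dt = 0: 0.00384H* = 0.124, so H* = 32.3.
From dB/dt = 0: 0.457(1 - B*/389) = 0.00839·32.3, giving B* = 389·(1 - 0.593) = 158.
From dH/dt = 0: 0.00419·158 - 0.169 = 0.038C*, so C* = 0.495/0.038 = 13.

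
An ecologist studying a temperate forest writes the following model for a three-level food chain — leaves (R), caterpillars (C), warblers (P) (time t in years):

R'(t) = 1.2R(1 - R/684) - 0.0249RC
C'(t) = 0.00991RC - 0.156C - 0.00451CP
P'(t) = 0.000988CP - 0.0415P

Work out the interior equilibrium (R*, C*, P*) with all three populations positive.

R* ≈ 87.8, C* ≈ 42, P* ≈ 158

From dP/dt = 0: 0.000988C* = 0.0415, so C* = 42.
From dR/dt = 0: 1.2(1 - R*/684) = 0.0249·42, giving R* = 684·(1 - 0.872) = 87.8.
From dC/dt = 0: 0.00991·87.8 - 0.156 = 0.00451P*, so P* = 0.714/0.00451 = 158.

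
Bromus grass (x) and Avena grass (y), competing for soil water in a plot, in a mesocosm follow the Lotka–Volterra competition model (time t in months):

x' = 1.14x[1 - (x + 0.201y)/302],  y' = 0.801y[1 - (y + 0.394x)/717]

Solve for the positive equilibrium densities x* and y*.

Setting both brackets to zero gives the nullclines x + 0.201y = 302 and 0.394x + y = 717.
Substituting y = 717 - 0.394x into the first: x(1 - 0.201·0.394) = 302 - 0.201·717.
So x* = 158/0.921 = 171, and then y* = 717 - 0.394·171 = 649.

x* ≈ 171, y* ≈ 649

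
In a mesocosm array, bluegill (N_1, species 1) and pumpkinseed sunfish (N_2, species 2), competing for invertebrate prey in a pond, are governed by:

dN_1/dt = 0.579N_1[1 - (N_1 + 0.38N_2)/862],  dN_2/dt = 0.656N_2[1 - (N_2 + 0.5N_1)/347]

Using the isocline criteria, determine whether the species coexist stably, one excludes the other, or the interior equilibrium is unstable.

species 1 excludes species 2

Compare the nullcline intercepts: K1/α12 = 862/0.38 = 2270 > K2 = 347; K2/α21 = 347/0.5 = 694 < K1 = 862.
Since the inequalities point opposite ways, species 1 can invade but species 2 cannot.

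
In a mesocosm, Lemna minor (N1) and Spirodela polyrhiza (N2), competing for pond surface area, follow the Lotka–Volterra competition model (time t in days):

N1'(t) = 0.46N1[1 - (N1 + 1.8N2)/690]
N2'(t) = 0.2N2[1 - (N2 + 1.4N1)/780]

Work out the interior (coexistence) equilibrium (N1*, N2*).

N1* ≈ 470, N2* ≈ 122

Setting both brackets to zero gives the nullclines N1 + 1.8N2 = 690 and 1.4N1 + N2 = 780.
Substituting N2 = 780 - 1.4N1 into the first: N1(1 - 1.8·1.4) = 690 - 1.8·780.
So N1* = -714/-1.52 = 470, and then N2* = 780 - 1.4·470 = 122.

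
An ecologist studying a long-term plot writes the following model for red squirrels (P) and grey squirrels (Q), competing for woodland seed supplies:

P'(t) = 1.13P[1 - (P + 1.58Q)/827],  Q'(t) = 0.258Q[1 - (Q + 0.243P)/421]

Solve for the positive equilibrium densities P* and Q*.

Setting both brackets to zero gives the nullclines P + 1.58Q = 827 and 0.243P + Q = 421.
Substituting Q = 421 - 0.243P into the first: P(1 - 1.58·0.243) = 827 - 1.58·421.
So P* = 162/0.616 = 263, and then Q* = 421 - 0.243·263 = 357.

P* ≈ 263, Q* ≈ 357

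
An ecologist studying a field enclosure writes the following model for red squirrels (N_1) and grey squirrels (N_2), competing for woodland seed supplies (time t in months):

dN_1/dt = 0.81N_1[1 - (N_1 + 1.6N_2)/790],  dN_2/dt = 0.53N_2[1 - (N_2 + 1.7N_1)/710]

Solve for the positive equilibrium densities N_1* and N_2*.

N_1* ≈ 201, N_2* ≈ 368

Setting both brackets to zero gives the nullclines N_1 + 1.6N_2 = 790 and 1.7N_1 + N_2 = 710.
Substituting N_2 = 710 - 1.7N_1 into the first: N_1(1 - 1.6·1.7) = 790 - 1.6·710.
So N_1* = -346/-1.72 = 201, and then N_2* = 710 - 1.7·201 = 368.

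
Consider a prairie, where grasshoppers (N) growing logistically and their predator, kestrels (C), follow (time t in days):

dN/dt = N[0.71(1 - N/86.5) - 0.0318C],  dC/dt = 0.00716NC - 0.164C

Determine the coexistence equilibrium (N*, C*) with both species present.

From dC/dt = 0 with C > 0: 0.00716N* = 0.164, so N* = 22.9.
Substitute into dN/dt = 0: 0.71(1 - 22.9/86.5) = 0.0318C*.
The bracket is 0.735, giving C* = 0.522/0.0318 = 16.4.

N* ≈ 22.9, C* ≈ 16.4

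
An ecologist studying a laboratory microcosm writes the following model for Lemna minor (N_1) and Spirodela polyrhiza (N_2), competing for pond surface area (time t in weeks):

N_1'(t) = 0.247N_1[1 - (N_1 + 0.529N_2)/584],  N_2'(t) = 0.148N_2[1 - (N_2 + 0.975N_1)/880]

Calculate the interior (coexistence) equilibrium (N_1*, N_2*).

N_1* ≈ 245, N_2* ≈ 641

Setting both brackets to zero gives the nullclines N_1 + 0.529N_2 = 584 and 0.975N_1 + N_2 = 880.
Substituting N_2 = 880 - 0.975N_1 into the first: N_1(1 - 0.529·0.975) = 584 - 0.529·880.
So N_1* = 118/0.484 = 245, and then N_2* = 880 - 0.975·245 = 641.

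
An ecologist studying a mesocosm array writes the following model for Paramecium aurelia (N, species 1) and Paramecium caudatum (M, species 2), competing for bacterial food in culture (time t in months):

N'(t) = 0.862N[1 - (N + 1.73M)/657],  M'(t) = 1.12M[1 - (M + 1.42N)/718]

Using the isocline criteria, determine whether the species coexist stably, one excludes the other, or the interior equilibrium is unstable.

unstable coexistence (outcome depends on initial conditions)

Compare the nullcline intercepts: K1/α12 = 657/1.73 = 380 < K2 = 718; K2/α21 = 718/1.42 = 506 < K1 = 657.
Since both are reversed, neither can invade when rare; the interior point is a saddle.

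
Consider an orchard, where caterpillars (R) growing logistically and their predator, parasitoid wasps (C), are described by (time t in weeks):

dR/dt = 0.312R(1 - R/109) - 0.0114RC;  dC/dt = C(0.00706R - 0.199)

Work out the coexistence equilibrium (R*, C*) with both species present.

R* ≈ 28.2, C* ≈ 20.3

From dC/dt = 0 with C > 0: 0.00706R* = 0.199, so R* = 28.2.
Substitute into dR/dt = 0: 0.312(1 - 28.2/109) = 0.0114C*.
The bracket is 0.741, giving C* = 0.231/0.0114 = 20.3.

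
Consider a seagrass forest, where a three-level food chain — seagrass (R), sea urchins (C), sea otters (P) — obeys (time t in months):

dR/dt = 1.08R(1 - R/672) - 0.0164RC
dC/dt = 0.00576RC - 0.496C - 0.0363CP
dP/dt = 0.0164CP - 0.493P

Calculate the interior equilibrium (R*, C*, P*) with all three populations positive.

From dP/dt = 0: 0.0164C* = 0.493, so C* = 30.1.
From dR/dt = 0: 1.08(1 - R*/672) = 0.0164·30.1, giving R* = 672·(1 - 0.456) = 365.
From dC/dt = 0: 0.00576·365 - 0.496 = 0.0363P*, so P* = 1.61/0.0363 = 44.3.

R* ≈ 365, C* ≈ 30.1, P* ≈ 44.3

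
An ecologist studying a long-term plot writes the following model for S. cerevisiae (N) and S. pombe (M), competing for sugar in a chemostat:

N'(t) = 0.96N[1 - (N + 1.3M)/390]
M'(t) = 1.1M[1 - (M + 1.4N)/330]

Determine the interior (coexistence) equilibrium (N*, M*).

N* ≈ 47.6, M* ≈ 263

Setting both brackets to zero gives the nullclines N + 1.3M = 390 and 1.4N + M = 330.
Substituting M = 330 - 1.4N into the first: N(1 - 1.3·1.4) = 390 - 1.3·330.
So N* = -39/-0.82 = 47.6, and then M* = 330 - 1.4·47.6 = 263.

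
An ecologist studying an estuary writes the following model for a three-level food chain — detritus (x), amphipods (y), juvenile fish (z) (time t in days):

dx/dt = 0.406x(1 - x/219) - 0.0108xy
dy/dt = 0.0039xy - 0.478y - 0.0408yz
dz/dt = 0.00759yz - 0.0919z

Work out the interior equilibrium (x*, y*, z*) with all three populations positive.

x* ≈ 148, y* ≈ 12.1, z* ≈ 2.48

From dz/dt = 0: 0.00759y* = 0.0919, so y* = 12.1.
From dx/dt = 0: 0.406(1 - x*/219) = 0.0108·12.1, giving x* = 219·(1 - 0.322) = 148.
From dy/dt = 0: 0.0039·148 - 0.478 = 0.0408z*, so z* = 0.101/0.0408 = 2.48.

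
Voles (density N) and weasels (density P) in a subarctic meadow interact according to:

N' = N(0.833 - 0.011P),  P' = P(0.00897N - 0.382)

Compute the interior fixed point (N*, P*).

N* ≈ 42.6, P* ≈ 75.7

Set dP/dt = 0 with P > 0: 0.00897N - 0.382 = 0, so N* = 0.382/0.00897 = 42.6.
Set dN/dt = 0 with N > 0: 0.833 - 0.011P = 0, so P* = 0.833/0.011 = 75.7.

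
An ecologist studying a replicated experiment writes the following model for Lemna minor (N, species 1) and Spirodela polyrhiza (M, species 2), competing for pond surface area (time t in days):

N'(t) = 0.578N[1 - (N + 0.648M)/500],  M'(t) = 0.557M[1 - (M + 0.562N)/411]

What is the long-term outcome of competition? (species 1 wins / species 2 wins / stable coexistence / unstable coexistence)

stable coexistence

Compare the nullcline intercepts: K1/α12 = 500/0.648 = 772 > K2 = 411; K2/α21 = 411/0.562 = 731 > K1 = 500.
Since both inequalities hold, each species can invade when rare, so the interior equilibrium is stable.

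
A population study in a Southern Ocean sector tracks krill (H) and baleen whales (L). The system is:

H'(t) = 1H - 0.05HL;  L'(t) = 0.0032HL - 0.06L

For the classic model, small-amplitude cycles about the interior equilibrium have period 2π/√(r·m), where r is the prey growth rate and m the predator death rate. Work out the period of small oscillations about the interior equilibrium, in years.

T ≈ 25.7 years

Here r = 1 and m = 0.06, so r·m = 0.06.
ω = √0.06 = 0.245 per year, hence T = 2π/ω ≈ 25.7 years.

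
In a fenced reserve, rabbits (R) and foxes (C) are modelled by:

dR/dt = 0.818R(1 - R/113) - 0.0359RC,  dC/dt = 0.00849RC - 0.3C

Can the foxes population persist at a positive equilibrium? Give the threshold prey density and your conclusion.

Threshold R = 35.3; K > 35.3, so yes, the predator persists.

The predator equation gives dC/dt > 0 only when R > 0.3/0.00849 = 35.3.
Without the predator, R → K = 113. Since 113 > 35.3, the predator can invade and persist.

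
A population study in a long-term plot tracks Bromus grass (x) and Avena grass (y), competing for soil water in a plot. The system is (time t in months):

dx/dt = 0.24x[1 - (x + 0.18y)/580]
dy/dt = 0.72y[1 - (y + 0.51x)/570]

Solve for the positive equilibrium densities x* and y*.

Setting both brackets to zero gives the nullclines x + 0.18y = 580 and 0.51x + y = 570.
Substituting y = 570 - 0.51x into the first: x(1 - 0.18·0.51) = 580 - 0.18·570.
So x* = 477/0.908 = 526, and then y* = 570 - 0.51·526 = 302.

x* ≈ 526, y* ≈ 302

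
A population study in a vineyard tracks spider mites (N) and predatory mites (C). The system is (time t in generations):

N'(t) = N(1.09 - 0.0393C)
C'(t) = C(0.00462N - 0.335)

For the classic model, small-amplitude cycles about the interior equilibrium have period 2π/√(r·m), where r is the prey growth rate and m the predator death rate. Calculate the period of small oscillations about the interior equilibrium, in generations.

Here r = 1.09 and m = 0.335, so r·m = 0.365.
ω = √0.365 = 0.604 per generation, hence T = 2π/ω ≈ 10.4 generations.

T ≈ 10.4 generations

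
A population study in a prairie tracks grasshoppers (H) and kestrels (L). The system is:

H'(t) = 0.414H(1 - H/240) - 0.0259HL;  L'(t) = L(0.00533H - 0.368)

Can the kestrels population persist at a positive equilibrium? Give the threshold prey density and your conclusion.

The predator equation gives dL/dt > 0 only when H > 0.368/0.00533 = 69.
Without the predator, H → K = 240. Since 240 > 69, the predator can invade and persist.

Threshold H = 69; K > 69, so yes, the predator persists.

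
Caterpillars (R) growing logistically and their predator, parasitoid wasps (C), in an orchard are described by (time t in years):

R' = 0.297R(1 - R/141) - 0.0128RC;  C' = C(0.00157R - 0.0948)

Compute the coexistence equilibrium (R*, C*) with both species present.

R* ≈ 60.4, C* ≈ 13.3

From dC/dt = 0 with C > 0: 0.00157R* = 0.0948, so R* = 60.4.
Substitute into dR/dt = 0: 0.297(1 - 60.4/141) = 0.0128C*.
The bracket is 0.572, giving C* = 0.17/0.0128 = 13.3.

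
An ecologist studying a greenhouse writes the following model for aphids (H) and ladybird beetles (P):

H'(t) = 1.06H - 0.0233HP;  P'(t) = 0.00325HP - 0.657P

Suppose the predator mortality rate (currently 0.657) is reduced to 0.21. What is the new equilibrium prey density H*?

H* ≈ 64.6

At the interior fixed point, setting dP/dt = 0 with P > 0 fixes H* = (predator death rate)/(HP coefficient) — independent of the other coefficients.
With the change, H* = 0.21/0.00325 = 64.6; it falls from 202.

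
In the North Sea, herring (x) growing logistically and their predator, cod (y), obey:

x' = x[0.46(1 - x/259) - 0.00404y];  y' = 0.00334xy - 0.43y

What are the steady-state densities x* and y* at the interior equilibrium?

x* ≈ 129, y* ≈ 57.3

From dy/dt = 0 with y > 0: 0.00334x* = 0.43, so x* = 129.
Substitute into dx/dt = 0: 0.46(1 - 129/259) = 0.00404y*.
The bracket is 0.503, giving y* = 0.231/0.00404 = 57.3.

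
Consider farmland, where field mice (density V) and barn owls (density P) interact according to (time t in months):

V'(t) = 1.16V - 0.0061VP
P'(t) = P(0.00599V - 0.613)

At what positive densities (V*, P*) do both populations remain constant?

Set dP/dt = 0 with P > 0: 0.00599V - 0.613 = 0, so V* = 0.613/0.00599 = 102.
Set dV/dt = 0 with V > 0: 1.16 - 0.0061P = 0, so P* = 1.16/0.0061 = 190.

V* ≈ 102, P* ≈ 190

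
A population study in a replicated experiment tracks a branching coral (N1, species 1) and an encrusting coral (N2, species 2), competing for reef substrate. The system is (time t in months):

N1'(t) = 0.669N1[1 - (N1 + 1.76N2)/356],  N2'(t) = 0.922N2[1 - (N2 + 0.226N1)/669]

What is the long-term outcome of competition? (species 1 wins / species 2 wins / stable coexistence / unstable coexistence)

species 2 excludes species 1

Compare the nullcline intercepts: K1/α12 = 356/1.76 = 202 < K2 = 669; K2/α21 = 669/0.226 = 2960 > K1 = 356.
Since the inequalities point opposite ways, species 2 can invade but species 1 cannot.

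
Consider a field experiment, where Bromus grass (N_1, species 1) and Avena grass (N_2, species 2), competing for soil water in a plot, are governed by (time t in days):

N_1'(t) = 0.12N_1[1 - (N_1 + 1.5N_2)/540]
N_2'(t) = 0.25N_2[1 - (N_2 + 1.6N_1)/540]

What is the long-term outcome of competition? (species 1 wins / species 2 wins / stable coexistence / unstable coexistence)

unstable coexistence (outcome depends on initial conditions)

Compare the nullcline intercepts: K1/α12 = 540/1.5 = 360 < K2 = 540; K2/α21 = 540/1.6 = 338 < K1 = 540.
Since both are reversed, neither can invade when rare; the interior point is a saddle.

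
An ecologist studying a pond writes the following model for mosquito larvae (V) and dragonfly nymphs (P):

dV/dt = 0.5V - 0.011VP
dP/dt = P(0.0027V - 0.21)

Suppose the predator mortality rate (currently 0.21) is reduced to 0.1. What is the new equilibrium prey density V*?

At the interior fixed point, setting dP/dt = 0 with P > 0 fixes V* = (predator death rate)/(VP coefficient) — independent of the other coefficients.
With the change, V* = 0.1/0.0027 = 37; it falls from 77.8.

V* ≈ 37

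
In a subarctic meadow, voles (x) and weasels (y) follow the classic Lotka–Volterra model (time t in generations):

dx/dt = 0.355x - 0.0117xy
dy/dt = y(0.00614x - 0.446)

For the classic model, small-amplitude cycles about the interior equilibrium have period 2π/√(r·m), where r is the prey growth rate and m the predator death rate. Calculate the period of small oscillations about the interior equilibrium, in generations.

T ≈ 15.8 generations

Here r = 0.355 and m = 0.446, so r·m = 0.158.
ω = √0.158 = 0.398 per generation, hence T = 2π/ω ≈ 15.8 generations.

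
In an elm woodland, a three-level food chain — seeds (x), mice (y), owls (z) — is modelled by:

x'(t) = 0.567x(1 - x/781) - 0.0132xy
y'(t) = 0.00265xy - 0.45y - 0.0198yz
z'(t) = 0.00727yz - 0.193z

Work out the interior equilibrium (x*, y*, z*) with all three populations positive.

From dz/dt = 0: 0.00727y* = 0.193, so y* = 26.5.
From dx/dt = 0: 0.567(1 - x*/781) = 0.0132·26.5, giving x* = 781·(1 - 0.618) = 298.
From dy/dt = 0: 0.00265·298 - 0.45 = 0.0198z*, so z* = 0.341/0.0198 = 17.2.

x* ≈ 298, y* ≈ 26.5, z* ≈ 17.2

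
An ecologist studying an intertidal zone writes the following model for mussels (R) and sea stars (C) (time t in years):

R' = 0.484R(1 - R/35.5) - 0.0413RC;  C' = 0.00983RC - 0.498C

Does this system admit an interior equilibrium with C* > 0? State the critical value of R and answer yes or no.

Threshold R = 50.7; K < 50.7, so no, the predator goes extinct.

The predator equation gives dC/dt > 0 only when R > 0.498/0.00983 = 50.7.
Without the predator, R → K = 35.5. Since 35.5 < 50.7, the predator cannot invade.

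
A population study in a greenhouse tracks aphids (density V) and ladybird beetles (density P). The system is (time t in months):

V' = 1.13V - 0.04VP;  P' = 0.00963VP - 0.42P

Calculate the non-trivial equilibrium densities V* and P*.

V* ≈ 43.6, P* ≈ 28.2

Set dP/dt = 0 with P > 0: 0.00963V - 0.42 = 0, so V* = 0.42/0.00963 = 43.6.
Set dV/dt = 0 with V > 0: 1.13 - 0.04P = 0, so P* = 1.13/0.04 = 28.2.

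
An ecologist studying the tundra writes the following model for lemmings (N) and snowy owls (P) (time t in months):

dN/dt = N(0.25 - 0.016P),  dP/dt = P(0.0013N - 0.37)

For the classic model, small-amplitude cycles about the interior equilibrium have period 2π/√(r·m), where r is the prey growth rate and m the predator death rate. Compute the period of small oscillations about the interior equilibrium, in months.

Here r = 0.25 and m = 0.37, so r·m = 0.0925.
ω = √0.0925 = 0.304 per month, hence T = 2π/ω ≈ 20.7 months.

T ≈ 20.7 months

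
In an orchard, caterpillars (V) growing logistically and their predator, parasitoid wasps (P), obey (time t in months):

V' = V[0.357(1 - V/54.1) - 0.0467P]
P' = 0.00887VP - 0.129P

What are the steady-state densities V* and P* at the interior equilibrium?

From dP/dt = 0 with P > 0: 0.00887V* = 0.129, so V* = 14.5.
Substitute into dV/dt = 0: 0.357(1 - 14.5/54.1) = 0.0467P*.
The bracket is 0.731, giving P* = 0.261/0.0467 = 5.59.

V* ≈ 14.5, P* ≈ 5.59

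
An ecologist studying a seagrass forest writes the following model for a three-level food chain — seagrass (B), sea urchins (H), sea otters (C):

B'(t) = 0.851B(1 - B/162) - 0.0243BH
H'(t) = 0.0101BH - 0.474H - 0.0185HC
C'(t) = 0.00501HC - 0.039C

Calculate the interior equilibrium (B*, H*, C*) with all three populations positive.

From dC/dt = 0: 0.00501H* = 0.039, so H* = 7.78.
From dB/dt = 0: 0.851(1 - B*/162) = 0.0243·7.78, giving B* = 162·(1 - 0.222) = 126.
From dH/dt = 0: 0.0101·126 - 0.474 = 0.0185C*, so C* = 0.799/0.0185 = 43.2.

B* ≈ 126, H* ≈ 7.78, C* ≈ 43.2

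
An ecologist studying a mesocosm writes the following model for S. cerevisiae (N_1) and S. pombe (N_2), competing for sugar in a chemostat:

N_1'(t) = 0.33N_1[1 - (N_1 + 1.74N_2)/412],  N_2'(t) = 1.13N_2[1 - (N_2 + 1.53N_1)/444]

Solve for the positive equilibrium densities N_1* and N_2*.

Setting both brackets to zero gives the nullclines N_1 + 1.74N_2 = 412 and 1.53N_1 + N_2 = 444.
Substituting N_2 = 444 - 1.53N_1 into the first: N_1(1 - 1.74·1.53) = 412 - 1.74·444.
So N_1* = -361/-1.66 = 217, and then N_2* = 444 - 1.53·217 = 112.

N_1* ≈ 217, N_2* ≈ 112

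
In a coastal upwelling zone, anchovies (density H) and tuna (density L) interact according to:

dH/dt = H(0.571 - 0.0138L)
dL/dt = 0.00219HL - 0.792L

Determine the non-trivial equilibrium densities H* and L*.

Set dL/dt = 0 with L > 0: 0.00219H - 0.792 = 0, so H* = 0.792/0.00219 = 362.
Set dH/dt = 0 with H > 0: 0.571 - 0.0138L = 0, so L* = 0.571/0.0138 = 41.4.

H* ≈ 362, L* ≈ 41.4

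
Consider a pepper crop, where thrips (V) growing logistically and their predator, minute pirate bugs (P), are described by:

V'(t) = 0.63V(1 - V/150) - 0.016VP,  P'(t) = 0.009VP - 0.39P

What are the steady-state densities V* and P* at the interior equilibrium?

From dP/dt = 0 with P > 0: 0.009V* = 0.39, so V* = 43.3.
Substitute into dV/dt = 0: 0.63(1 - 43.3/150) = 0.016P*.
The bracket is 0.711, giving P* = 0.448/0.016 = 28.

V* ≈ 43.3, P* ≈ 28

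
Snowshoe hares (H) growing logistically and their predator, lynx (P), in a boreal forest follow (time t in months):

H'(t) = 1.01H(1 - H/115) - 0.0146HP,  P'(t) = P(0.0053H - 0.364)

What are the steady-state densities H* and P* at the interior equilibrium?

From dP/dt = 0 with P > 0: 0.0053H* = 0.364, so H* = 68.7.
Substitute into dH/dt = 0: 1.01(1 - 68.7/115) = 0.0146P*.
The bracket is 0.403, giving P* = 0.407/0.0146 = 27.9.

H* ≈ 68.7, P* ≈ 27.9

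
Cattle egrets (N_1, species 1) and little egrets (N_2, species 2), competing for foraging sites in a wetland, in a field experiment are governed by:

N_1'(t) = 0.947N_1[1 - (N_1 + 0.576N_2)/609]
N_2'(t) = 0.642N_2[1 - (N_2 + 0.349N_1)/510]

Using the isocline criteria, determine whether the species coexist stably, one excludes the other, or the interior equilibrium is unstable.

stable coexistence

Compare the nullcline intercepts: K1/α12 = 609/0.576 = 1060 > K2 = 510; K2/α21 = 510/0.349 = 1460 > K1 = 609.
Since both inequalities hold, each species can invade when rare, so the interior equilibrium is stable.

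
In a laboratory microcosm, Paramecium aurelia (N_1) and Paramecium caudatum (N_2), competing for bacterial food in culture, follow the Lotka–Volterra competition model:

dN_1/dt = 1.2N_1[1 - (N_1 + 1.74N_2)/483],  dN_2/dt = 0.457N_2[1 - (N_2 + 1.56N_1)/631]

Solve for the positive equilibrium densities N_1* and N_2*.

N_1* ≈ 359, N_2* ≈ 71.4

Setting both brackets to zero gives the nullclines N_1 + 1.74N_2 = 483 and 1.56N_1 + N_2 = 631.
Substituting N_2 = 631 - 1.56N_1 into the first: N_1(1 - 1.74·1.56) = 483 - 1.74·631.
So N_1* = -615/-1.71 = 359, and then N_2* = 631 - 1.56·359 = 71.4.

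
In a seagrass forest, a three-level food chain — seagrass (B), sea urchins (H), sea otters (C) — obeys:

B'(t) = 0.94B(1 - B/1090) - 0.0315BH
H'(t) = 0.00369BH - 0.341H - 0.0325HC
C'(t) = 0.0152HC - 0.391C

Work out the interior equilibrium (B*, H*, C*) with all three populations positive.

From dC/dt = 0: 0.0152H* = 0.391, so H* = 25.7.
From dB/dt = 0: 0.94(1 - B*/1090) = 0.0315·25.7, giving B* = 1090·(1 - 0.862) = 150.
From dH/dt = 0: 0.00369·150 - 0.341 = 0.0325C*, so C* = 0.214/0.0325 = 6.58.

B* ≈ 150, H* ≈ 25.7, C* ≈ 6.58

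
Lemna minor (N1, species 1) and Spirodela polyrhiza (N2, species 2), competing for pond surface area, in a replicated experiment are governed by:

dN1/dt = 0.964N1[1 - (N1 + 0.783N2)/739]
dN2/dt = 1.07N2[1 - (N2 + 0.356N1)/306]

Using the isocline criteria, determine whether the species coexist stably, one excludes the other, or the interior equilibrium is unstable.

Compare the nullcline intercepts: K1/α12 = 739/0.783 = 944 > K2 = 306; K2/α21 = 306/0.356 = 860 > K1 = 739.
Since both inequalities hold, each species can invade when rare, so the interior equilibrium is stable.

stable coexistence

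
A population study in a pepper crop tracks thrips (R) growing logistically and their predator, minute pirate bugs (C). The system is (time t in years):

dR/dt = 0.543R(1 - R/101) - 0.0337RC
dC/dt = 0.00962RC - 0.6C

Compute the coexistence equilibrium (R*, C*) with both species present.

R* ≈ 62.4, C* ≈ 6.16

From dC/dt = 0 with C > 0: 0.00962R* = 0.6, so R* = 62.4.
Substitute into dR/dt = 0: 0.543(1 - 62.4/101) = 0.0337C*.
The bracket is 0.382, giving C* = 0.208/0.0337 = 6.16.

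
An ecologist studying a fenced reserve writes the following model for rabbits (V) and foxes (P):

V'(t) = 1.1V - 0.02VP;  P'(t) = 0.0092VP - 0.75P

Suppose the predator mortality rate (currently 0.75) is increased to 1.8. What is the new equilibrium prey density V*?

V* ≈ 196

At the interior fixed point, setting dP/dt = 0 with P > 0 fixes V* = (predator death rate)/(VP coefficient) — independent of the other coefficients.
With the change, V* = 1.8/0.0092 = 196; it rises from 81.5.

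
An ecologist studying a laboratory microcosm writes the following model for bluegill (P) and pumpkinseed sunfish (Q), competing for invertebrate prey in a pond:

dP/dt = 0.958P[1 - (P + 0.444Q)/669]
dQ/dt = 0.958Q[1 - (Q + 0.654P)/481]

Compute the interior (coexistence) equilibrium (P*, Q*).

P* ≈ 642, Q* ≈ 61.3

Setting both brackets to zero gives the nullclines P + 0.444Q = 669 and 0.654P + Q = 481.
Substituting Q = 481 - 0.654P into the first: P(1 - 0.444·0.654) = 669 - 0.444·481.
So P* = 455/0.71 = 642, and then Q* = 481 - 0.654·642 = 61.3.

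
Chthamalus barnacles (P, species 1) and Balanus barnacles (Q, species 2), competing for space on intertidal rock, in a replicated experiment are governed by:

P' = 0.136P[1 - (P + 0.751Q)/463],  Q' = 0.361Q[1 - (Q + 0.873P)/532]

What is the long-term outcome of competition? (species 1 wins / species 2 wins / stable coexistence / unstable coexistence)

Compare the nullcline intercepts: K1/α12 = 463/0.751 = 617 > K2 = 532; K2/α21 = 532/0.873 = 609 > K1 = 463.
Since both inequalities hold, each species can invade when rare, so the interior equilibrium is stable.

stable coexistence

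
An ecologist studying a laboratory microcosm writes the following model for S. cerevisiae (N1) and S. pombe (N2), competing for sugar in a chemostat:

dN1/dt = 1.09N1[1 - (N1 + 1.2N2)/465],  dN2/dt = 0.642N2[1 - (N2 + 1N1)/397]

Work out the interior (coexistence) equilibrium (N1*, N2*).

N1* ≈ 57, N2* ≈ 340

Setting both brackets to zero gives the nullclines N1 + 1.2N2 = 465 and 1N1 + N2 = 397.
Substituting N2 = 397 - 1N1 into the first: N1(1 - 1.2·1) = 465 - 1.2·397.
So N1* = -11.4/-0.2 = 57, and then N2* = 397 - 1·57 = 340.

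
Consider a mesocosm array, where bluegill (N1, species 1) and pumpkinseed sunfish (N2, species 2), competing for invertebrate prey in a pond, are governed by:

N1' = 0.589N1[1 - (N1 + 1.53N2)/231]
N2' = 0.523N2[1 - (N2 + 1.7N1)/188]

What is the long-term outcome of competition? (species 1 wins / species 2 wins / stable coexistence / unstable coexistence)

unstable coexistence (outcome depends on initial conditions)

Compare the nullcline intercepts: K1/α12 = 231/1.53 = 151 < K2 = 188; K2/α21 = 188/1.7 = 111 < K1 = 231.
Since both are reversed, neither can invade when rare; the interior point is a saddle.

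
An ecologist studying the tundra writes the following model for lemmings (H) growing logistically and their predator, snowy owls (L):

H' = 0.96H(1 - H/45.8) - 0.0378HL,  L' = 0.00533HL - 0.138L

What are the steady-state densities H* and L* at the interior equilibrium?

H* ≈ 25.9, L* ≈ 11

From dL/dt = 0 with L > 0: 0.00533H* = 0.138, so H* = 25.9.
Substitute into dH/dt = 0: 0.96(1 - 25.9/45.8) = 0.0378L*.
The bracket is 0.435, giving L* = 0.417/0.0378 = 11.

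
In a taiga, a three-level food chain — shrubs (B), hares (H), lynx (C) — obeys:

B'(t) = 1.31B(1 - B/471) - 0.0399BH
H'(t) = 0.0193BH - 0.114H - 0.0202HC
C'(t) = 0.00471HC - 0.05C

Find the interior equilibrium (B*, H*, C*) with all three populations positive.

From dC/dt = 0: 0.00471H* = 0.05, so H* = 10.6.
From dB/dt = 0: 1.31(1 - B*/471) = 0.0399·10.6, giving B* = 471·(1 - 0.323) = 319.
From dH/dt = 0: 0.0193·319 - 0.114 = 0.0202C*, so C* = 6.04/0.0202 = 299.

B* ≈ 319, H* ≈ 10.6, C* ≈ 299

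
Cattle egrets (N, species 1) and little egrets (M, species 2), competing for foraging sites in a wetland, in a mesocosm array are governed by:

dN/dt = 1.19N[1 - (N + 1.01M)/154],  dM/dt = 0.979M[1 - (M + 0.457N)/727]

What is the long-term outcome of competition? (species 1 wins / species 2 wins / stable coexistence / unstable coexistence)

species 2 excludes species 1

Compare the nullcline intercepts: K1/α12 = 154/1.01 = 152 < K2 = 727; K2/α21 = 727/0.457 = 1590 > K1 = 154.
Since the inequalities point opposite ways, species 2 can invade but species 1 cannot.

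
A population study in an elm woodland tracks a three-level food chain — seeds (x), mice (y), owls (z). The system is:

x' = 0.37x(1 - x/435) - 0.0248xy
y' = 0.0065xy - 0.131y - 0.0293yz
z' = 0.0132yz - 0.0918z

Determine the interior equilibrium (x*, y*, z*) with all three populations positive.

From dz/dt = 0: 0.0132y* = 0.0918, so y* = 6.95.
From dx/dt = 0: 0.37(1 - x*/435) = 0.0248·6.95, giving x* = 435·(1 - 0.466) = 232.
From dy/dt = 0: 0.0065·232 - 0.131 = 0.0293z*, so z* = 1.38/0.0293 = 47.

x* ≈ 232, y* ≈ 6.95, z* ≈ 47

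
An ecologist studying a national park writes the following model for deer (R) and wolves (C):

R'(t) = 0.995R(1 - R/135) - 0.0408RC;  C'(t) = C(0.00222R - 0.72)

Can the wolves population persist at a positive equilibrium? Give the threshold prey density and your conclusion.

Threshold R = 324; K < 324, so no, the predator goes extinct.

The predator equation gives dC/dt > 0 only when R > 0.72/0.00222 = 324.
Without the predator, R → K = 135. Since 135 < 324, the predator cannot invade.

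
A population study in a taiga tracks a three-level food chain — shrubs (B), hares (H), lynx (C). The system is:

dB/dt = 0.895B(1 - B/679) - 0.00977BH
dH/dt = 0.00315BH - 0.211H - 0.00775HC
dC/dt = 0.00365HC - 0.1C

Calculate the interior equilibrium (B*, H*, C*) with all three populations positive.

From dC/dt = 0: 0.00365H* = 0.1, so H* = 27.4.
From dB/dt = 0: 0.895(1 - B*/679) = 0.00977·27.4, giving B* = 679·(1 - 0.299) = 476.
From dH/dt = 0: 0.00315·476 - 0.211 = 0.00775C*, so C* = 1.29/0.00775 = 166.

B* ≈ 476, H* ≈ 27.4, C* ≈ 166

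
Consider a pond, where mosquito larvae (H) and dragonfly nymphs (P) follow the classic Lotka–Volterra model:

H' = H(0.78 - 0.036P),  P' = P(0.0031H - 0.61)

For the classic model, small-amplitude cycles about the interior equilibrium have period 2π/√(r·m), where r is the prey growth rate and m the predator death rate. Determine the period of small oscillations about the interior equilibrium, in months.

T ≈ 9.11 months

Here r = 0.78 and m = 0.61, so r·m = 0.476.
ω = √0.476 = 0.69 per month, hence T = 2π/ω ≈ 9.11 months.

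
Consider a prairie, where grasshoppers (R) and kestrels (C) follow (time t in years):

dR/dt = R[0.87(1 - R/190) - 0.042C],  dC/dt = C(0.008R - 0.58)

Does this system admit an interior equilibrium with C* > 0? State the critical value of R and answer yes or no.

Threshold R = 72.5; K > 72.5, so yes, the predator persists.

The predator equation gives dC/dt > 0 only when R > 0.58/0.008 = 72.5.
Without the predator, R → K = 190. Since 190 > 72.5, the predator can invade and persist.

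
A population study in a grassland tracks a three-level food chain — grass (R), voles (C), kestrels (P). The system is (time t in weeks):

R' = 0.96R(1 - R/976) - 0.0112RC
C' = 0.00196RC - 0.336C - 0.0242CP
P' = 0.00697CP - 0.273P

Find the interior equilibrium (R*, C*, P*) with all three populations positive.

R* ≈ 530, C* ≈ 39.2, P* ≈ 29

From dP/dt = 0: 0.00697C* = 0.273, so C* = 39.2.
From dR/dt = 0: 0.96(1 - R*/976) = 0.0112·39.2, giving R* = 976·(1 - 0.457) = 530.
From dC/dt = 0: 0.00196·530 - 0.336 = 0.0242P*, so P* = 0.703/0.0242 = 29.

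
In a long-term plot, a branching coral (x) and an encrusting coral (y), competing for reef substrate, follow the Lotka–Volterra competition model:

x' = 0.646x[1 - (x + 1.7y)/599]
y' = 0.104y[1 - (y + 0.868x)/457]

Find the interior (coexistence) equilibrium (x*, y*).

Setting both brackets to zero gives the nullclines x + 1.7y = 599 and 0.868x + y = 457.
Substituting y = 457 - 0.868x into the first: x(1 - 1.7·0.868) = 599 - 1.7·457.
So x* = -178/-0.476 = 374, and then y* = 457 - 0.868·374 = 132.

x* ≈ 374, y* ≈ 132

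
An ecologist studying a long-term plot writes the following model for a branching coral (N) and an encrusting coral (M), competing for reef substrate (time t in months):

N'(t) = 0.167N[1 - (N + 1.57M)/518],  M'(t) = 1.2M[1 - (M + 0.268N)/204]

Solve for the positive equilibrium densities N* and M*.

Setting both brackets to zero gives the nullclines N + 1.57M = 518 and 0.268N + M = 204.
Substituting M = 204 - 0.268N into the first: N(1 - 1.57·0.268) = 518 - 1.57·204.
So N* = 198/0.579 = 341, and then M* = 204 - 0.268·341 = 113.

N* ≈ 341, M* ≈ 113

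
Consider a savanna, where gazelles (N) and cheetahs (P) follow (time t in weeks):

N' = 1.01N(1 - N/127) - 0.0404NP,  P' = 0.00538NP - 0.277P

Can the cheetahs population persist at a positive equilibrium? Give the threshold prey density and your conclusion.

Threshold N = 51.5; K > 51.5, so yes, the predator persists.

The predator equation gives dP/dt > 0 only when N > 0.277/0.00538 = 51.5.
Without the predator, N → K = 127. Since 127 > 51.5, the predator can invade and persist.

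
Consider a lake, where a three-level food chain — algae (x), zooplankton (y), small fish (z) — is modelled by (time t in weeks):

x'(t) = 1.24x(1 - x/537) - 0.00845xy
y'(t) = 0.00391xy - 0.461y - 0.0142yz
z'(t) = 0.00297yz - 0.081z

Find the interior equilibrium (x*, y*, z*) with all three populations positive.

x* ≈ 437, y* ≈ 27.3, z* ≈ 87.9

From dz/dt = 0: 0.00297y* = 0.081, so y* = 27.3.
From dx/dt = 0: 1.24(1 - x*/537) = 0.00845·27.3, giving x* = 537·(1 - 0.186) = 437.
From dy/dt = 0: 0.00391·437 - 0.461 = 0.0142z*, so z* = 1.25/0.0142 = 87.9.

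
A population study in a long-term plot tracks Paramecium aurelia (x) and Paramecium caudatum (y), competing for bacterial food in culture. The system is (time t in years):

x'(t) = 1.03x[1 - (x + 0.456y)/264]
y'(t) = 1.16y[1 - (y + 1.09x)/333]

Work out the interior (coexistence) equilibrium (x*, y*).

x* ≈ 223, y* ≈ 89.9

Setting both brackets to zero gives the nullclines x + 0.456y = 264 and 1.09x + y = 333.
Substituting y = 333 - 1.09x into the first: x(1 - 0.456·1.09) = 264 - 0.456·333.
So x* = 112/0.503 = 223, and then y* = 333 - 1.09·223 = 89.9.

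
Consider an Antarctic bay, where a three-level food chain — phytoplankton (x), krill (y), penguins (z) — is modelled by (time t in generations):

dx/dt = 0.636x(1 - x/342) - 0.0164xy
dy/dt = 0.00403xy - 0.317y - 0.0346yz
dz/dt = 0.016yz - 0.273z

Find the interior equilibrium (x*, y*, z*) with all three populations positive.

From dz/dt = 0: 0.016y* = 0.273, so y* = 17.1.
From dx/dt = 0: 0.636(1 - x*/342) = 0.0164·17.1, giving x* = 342·(1 - 0.44) = 192.
From dy/dt = 0: 0.00403·192 - 0.317 = 0.0346z*, so z* = 0.455/0.0346 = 13.1.

x* ≈ 192, y* ≈ 17.1, z* ≈ 13.1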